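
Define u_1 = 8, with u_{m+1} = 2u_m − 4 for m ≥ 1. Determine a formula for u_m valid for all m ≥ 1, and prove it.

Claim: u_m = 2^{m+1} + 4.

Base case: u_1 = 8, and 2^{1+1} + 4 = 4 + 4 = 8.
Assume u_r = 2^{r+1} + 4 for some r ≥ 1.
Then u_{r+1} = 2u_r − 4 = 2·(2^{r+1} + 4) − 4 = 2^{r+2} + 8 − 4 = 2^{r+2} + 4.
Hence u_m = 2^{m+1} + 4 for every m ≥ 1, by induction.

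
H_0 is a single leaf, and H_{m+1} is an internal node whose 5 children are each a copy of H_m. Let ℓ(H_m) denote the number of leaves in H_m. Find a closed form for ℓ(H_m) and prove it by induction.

Claim: ℓ(H_m) = 5^m.

Base case: ℓ(H_0) = 1, and 5^0 = 1.
Assume ℓ(H_k) = 5^k.
Then ℓ(H_{k+1}) = 5·ℓ(H_k) = 5·5^k = 5^{k+1}.
Hence ℓ(H_m) = 5^m for every m ≥ 0, by induction.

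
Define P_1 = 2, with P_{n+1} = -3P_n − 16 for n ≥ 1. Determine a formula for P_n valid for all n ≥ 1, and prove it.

Claim: P_n = -2·(-3)^n − 4.

Base case: P_1 = 2, and -2·(-3)^1 − 4 = 6 − 4 = 2.
Assume P_r = -2·(-3)^r − 4 for some r ≥ 1.
Then P_{r+1} = -3P_r − 16 = -3·(-2·(-3)^r − 4) − 16 = 6·(-3)^r + 12 − 16 = -2·(-3)^{r+1} − 4.
Hence P_n = -2·(-3)^n − 4 for every n ≥ 1, by induction.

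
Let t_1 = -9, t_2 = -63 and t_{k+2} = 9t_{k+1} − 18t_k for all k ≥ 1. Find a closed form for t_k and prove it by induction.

Claim: t_k = 3^k − 2·6^k.

Base cases: t_1 = -9 and 3^1 − 2·6^1 = -9; t_2 = -63 and 3^2 − 2·6^2 = -63.
Assume t_i = 3^i − 2·6^i for all 1 ≤ i ≤ j, where j ≥ 2.
Then t_{j+1} = 9t_j − 18t_{j−1} = 9·(3^j − 2·6^j) − 18·(3^{j−1} − 2·6^{j−1}) = (9·3 − 18)3^{j−1} − 2·(9·6 − 18)6^{j−1} = 9·3^{j−1} − 72·6^{j−1} = 3^{j+1} − 2·6^{j+1}.
So the formula holds for j+1, and by strong induction t_k = 3^k − 2·6^k for all k ≥ 1.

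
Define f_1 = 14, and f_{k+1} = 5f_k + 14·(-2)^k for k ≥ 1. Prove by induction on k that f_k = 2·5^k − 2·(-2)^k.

Base case: f_1 = 14, and 2·5^1 − 2·(-2)^1 = 10 + 4 = 14.
Assume f_r = 2·5^r − 2·(-2)^r for some r ≥ 1.
Then f_{r+1} = 5f_r + 14·(-2)^r = 5·(2·5^r − 2·(-2)^r) + 14·(-2)^r = 2·5^{r+1} − 10·(-2)^r + 14·(-2)^r = 2·5^{r+1} + 4·(-2)^r = 2·5^{r+1} − 2·(-2)^{r+1}.
By induction, f_k = 2·5^k − 2·(-2)^k for all k ≥ 1.

f_k = 2·5^k − 2·(-2)^k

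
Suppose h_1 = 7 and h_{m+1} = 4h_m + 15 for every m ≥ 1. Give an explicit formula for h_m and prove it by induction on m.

Claim: h_m = 3·4^m − 5.

Base case: h_1 = 7, and 3·4^1 − 5 = 12 − 5 = 7.
Assume h_k = 3·4^k − 5 for some k ≥ 1.
Then h_{k+1} = 4h_k + 15 = 4·(3·4^k − 5) + 15 = 12·4^k − 20 + 15 = 3·4^{k+1} − 5.
Hence h_m = 3·4^m − 5 for every m ≥ 1, by induction.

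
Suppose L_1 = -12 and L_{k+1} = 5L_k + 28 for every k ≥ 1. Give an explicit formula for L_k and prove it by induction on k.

Claim: L_k = -5^k − 7.

Base case: L_1 = -12, and -5^1 − 7 = -5 − 7 = -12.
Assume L_j = -5^j − 7 for some j ≥ 1.
Then L_{j+1} = 5L_j + 28 = 5·(-5^j − 7) + 28 = -5^{j+1} − 35 + 28 = -5^{j+1} − 7.
Hence L_k = -5^k − 7 for every k ≥ 1, by induction.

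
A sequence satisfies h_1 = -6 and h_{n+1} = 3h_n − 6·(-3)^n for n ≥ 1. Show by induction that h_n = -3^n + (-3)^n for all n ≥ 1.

Base case: h_1 = -6, and -3^1 + (-3)^1 = -3 − 3 = -6.
Assume h_m = -3^m + (-3)^m for some m ≥ 1.
Then h_{m+1} = 3h_m − 6·(-3)^m = 3·(-3^m + (-3)^m) − 6·(-3)^m = -3^{m+1} + 3·(-3)^m − 6·(-3)^m = -3^{m+1} − 3·(-3)^m = -3^{m+1} + (-3)^{m+1}.
By induction, h_n = -3^n + (-3)^n for all n ≥ 1.

h_n = -3^n + (-3)^n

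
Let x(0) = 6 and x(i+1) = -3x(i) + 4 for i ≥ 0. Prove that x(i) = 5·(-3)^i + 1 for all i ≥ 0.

Base case: x(0) = 6, and 5·(-3)^0 + 1 = 5 + 1 = 6.
Assume x(k) = 5·(-3)^k + 1 for some k ≥ 0.
Then x(k+1) = -3x(k) + 4 = -3·(5·(-3)^k + 1) + 4 = -15·(-3)^k − 3 + 4 = 5·(-3)^{k+1} + 1.
This completes the inductive step, so x(i) = 5·(-3)^i + 1 for all i ≥ 0.

x(i) = 5·(-3)^i + 1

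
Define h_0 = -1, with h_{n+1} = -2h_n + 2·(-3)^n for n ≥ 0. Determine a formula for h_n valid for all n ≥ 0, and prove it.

Claim: h_n = (-2)^n − 2·(-3)^n.

Base case: h_0 = -1, and (-2)^0 − 2·(-3)^0 = 1 − 2 = -1.
Assume h_r = (-2)^r − 2·(-3)^r for some r ≥ 0.
Then h_{r+1} = -2h_r + 2·(-3)^r = -2·((-2)^r − 2·(-3)^r) + 2·(-3)^r = (-2)^{r+1} + 4·(-3)^r + 2·(-3)^r = (-2)^{r+1} + 6·(-3)^r = (-2)^{r+1} − 2·(-3)^{r+1}.
This completes the inductive step, so h_n = (-2)^n − 2·(-3)^n for all n ≥ 0.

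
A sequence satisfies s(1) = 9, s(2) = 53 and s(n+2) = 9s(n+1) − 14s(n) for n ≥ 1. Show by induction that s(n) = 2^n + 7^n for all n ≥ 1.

Base cases: s(1) = 9 and 2^1 + 7^1 = 9; s(2) = 53 and 2^2 + 7^2 = 53.
Assume s(j) = 2^j + 7^j for all 1 ≤ j ≤ k, where k ≥ 2.
Then s(k+1) = 9s(k) − 14s(k−1) = 9·(2^k + 7^k) − 14·(2^{k−1} + 7^{k−1}) = (9·2 − 14)2^{k−1} + (9·7 − 14)7^{k−1} = 4·2^{k−1} + 49·7^{k−1} = 2^{k+1} + 7^{k+1}.
Hence s(n) = 2^n + 7^n for every n ≥ 1, by strong induction.

s(n) = 2^n + 7^n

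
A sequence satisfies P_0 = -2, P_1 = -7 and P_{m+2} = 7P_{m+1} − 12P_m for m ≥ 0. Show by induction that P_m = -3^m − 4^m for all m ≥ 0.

Base cases: P_0 = -2 and -3^0 − 4^0 = -2; P_1 = -7 and -3^1 − 4^1 = -7.
Assume P_j = -3^j − 4^j for all 0 ≤ j ≤ k, where k ≥ 1.
Then P_{k+1} = 7P_k − 12P_{k−1} = 7·(-3^k − 4^k) − 12·(-3^{k−1} − 4^{k−1}) = -(7·3 − 12)3^{k−1} − (7·4 − 12)4^{k−1} = -9·3^{k−1} − 16·4^{k−1} = -3^{k+1} − 4^{k+1}.
So the formula holds for k+1, and by strong induction P_m = -3^m − 4^m for all m ≥ 0.

P_m = -3^m − 4^m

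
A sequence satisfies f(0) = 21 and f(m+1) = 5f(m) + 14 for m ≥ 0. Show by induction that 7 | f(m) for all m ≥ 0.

Base case: f(0) = 21 = 7·3, so 7 | f(0).
Assume 7 | f(k), so f(k) = 7t for some integer t.
Then f(k+1) = 5f(k) + 14 = 5·(7t) + 14 = 7(5t + 2), so 7 | f(k+1).
This completes the inductive step, so 7 | f(m) for all m ≥ 0.

7 | f(m)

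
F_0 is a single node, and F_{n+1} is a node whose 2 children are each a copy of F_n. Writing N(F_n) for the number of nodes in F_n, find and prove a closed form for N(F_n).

Claim: N(F_n) = 2^{n+1} − 1.

Base case: N(F_0) = 1, and 2^{0+1} − 1 = 1.
Assume N(F_m) = 2^{m+1} − 1.
Then N(F_{m+1}) = 1 + 2N(F_m) = 1 + 2(2^{m+1} − 1) = 2^{m+2} − 2 + 1 = 2^{m+2} − 1.
By induction, N(F_n) = 2^{n+1} − 1 for all n ≥ 0.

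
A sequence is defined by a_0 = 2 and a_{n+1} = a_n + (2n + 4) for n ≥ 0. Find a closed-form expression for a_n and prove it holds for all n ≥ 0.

Claim: a_n = n^2 + 3n + 2.

Base case: a_0 = 2, and 0^2 + 3·0 + 2 = 2.
Assume a_r = r^2 + 3r + 2.
Then a_{r+1} = a_r + (2r + 4) = (r^2 + 3r + 2) + (2r + 4) = r^2 + 5r + 6,
and (r+1)^2 + 3·(r+1) + 2 = r^2 + 5r + 6.
Hence a_n = n^2 + 3n + 2 for every n ≥ 0, by induction.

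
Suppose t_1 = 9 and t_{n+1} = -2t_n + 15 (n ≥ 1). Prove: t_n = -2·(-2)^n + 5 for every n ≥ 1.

Base case: t_1 = 9, and -2·(-2)^1 + 5 = 4 + 5 = 9.
Assume t_j = -2·(-2)^j + 5 for some j ≥ 1.
Then t_{j+1} = -2t_j + 15 = -2·(-2·(-2)^j + 5) + 15 = 4·(-2)^j − 10 + 15 = -2·(-2)^{j+1} + 5.
So the formula holds for j+1, and by induction t_n = -2·(-2)^n + 5 for all n ≥ 1.

t_n = -2·(-2)^n + 5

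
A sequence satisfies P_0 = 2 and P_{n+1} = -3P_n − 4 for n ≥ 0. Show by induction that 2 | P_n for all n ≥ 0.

Base case: P_0 = 2 = 2·1, so 2 | P_0.
Assume 2 | P_k, so P_k = 2t for some integer t.
Then P_{k+1} = -3P_k − 4 = -3·(2t) − 4 = 2(-3t − 2), so 2 | P_{k+1}.
Hence 2 | P_n for every n ≥ 0, by induction.

2 | P_n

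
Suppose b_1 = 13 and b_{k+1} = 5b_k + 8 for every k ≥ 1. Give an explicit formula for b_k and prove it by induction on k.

Claim: b_k = 3·5^k − 2.

Base case: b_1 = 13, and 3·5^1 − 2 = 15 − 2 = 13.
Assume b_r = 3·5^r − 2 for some r ≥ 1.
Then b_{r+1} = 5b_r + 8 = 5·(3·5^r − 2) + 8 = 15·5^r − 10 + 8 = 3·5^{r+1} − 2.
Hence b_k = 3·5^k − 2 for every k ≥ 1, by induction.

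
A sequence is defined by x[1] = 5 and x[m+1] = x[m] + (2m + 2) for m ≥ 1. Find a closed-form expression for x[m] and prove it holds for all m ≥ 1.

Claim: x[m] = m^2 + m + 3.

Base case: x[1] = 5, and 1^2 + 1 + 3 = 5.
Assume x[r] = r^2 + r + 3.
Then x[r+1] = x[r] + (2r + 2) = (r^2 + r + 3) + (2r + 2) = r^2 + 3r + 5,
and (r+1)^2 + (r+1) + 3 = r^2 + 3r + 5.
Hence x[m] = m^2 + m + 3 for every m ≥ 1, by induction.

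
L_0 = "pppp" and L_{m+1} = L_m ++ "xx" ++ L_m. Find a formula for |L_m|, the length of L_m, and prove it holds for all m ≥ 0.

Claim: |L_m| = 6·2^m − 2.

Base case: |L_0| = 4, and 6·2^0 − 2 = 4.
Assume |L_k| = 6·2^k − 2.
Then |L_{k+1}| = |L_k| + 2 + |L_k| = 2|L_k| + 2 = 2(6·2^k − 2) + 2 = 6·2^{k+1} − 4 + 2 = 6·2^{k+1} − 2.
This completes the inductive step, so |L_m| = 6·2^m − 2 for all m ≥ 0.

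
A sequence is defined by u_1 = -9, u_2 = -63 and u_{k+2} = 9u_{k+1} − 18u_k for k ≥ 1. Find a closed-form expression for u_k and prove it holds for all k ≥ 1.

Claim: u_k = 3^k − 2·6^k.

Base cases: u_1 = -9 and 3^1 − 2·6^1 = -9; u_2 = -63 and 3^2 − 2·6^2 = -63.
Assume u_i = 3^i − 2·6^i for all 1 ≤ i ≤ j, where j ≥ 2.
Then u_{j+1} = 9u_j − 18u_{j−1} = 9·(3^j − 2·6^j) − 18·(3^{j−1} − 2·6^{j−1}) = (9·3 − 18)3^{j−1} − 2·(9·6 − 18)6^{j−1} = 9·3^{j−1} − 72·6^{j−1} = 3^{j+1} − 2·6^{j+1}.
So the formula holds for j+1, and by strong induction u_k = 3^k − 2·6^k for all k ≥ 1.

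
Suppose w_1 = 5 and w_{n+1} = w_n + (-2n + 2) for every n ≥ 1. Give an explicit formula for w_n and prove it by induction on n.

Claim: w_n = -n^2 + 3n + 3.

Base case: w_1 = 5, and -1^2 + 3·1 + 3 = 5.
Assume w_j = -j^2 + 3j + 3.
Then w_{j+1} = w_j + (-2j + 2) = (-j^2 + 3j + 3) + (-2j + 2) = -j^2 + j + 5,
and -(j+1)^2 + 3·(j+1) + 3 = -j^2 + j + 5.
By induction, w_n = -n^2 + 3n + 3 for all n ≥ 1.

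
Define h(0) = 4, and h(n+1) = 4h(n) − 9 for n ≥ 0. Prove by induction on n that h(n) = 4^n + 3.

Base case: h(0) = 4, and 4^0 + 3 = 1 + 3 = 4.
Assume h(r) = 4^r + 3 for some r ≥ 0.
Then h(r+1) = 4h(r) − 9 = 4·(4^r + 3) − 9 = 4^{r+1} + 12 − 9 = 4^{r+1} + 3.
So the formula holds for r+1, and by induction h(n) = 4^n + 3 for all n ≥ 0.

h(n) = 4^n + 3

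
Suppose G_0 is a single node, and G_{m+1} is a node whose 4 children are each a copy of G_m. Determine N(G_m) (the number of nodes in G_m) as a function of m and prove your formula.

Claim: N(G_m) = (4^{m+1} − 1)/3.

Base case: N(G_0) = 1, and (4^{0+1} − 1)/3 = 1.
Assume N(G_r) = (4^{r+1} − 1)/3.
Then N(G_{r+1}) = 1 + 4N(G_r) = 1 + 4·(4^{r+1} − 1)/3 = 1 + (4^{r+2} − 4)/3 = (3 + 4^{r+2} − 4)/3 = (4^{r+2} − 1)/3.
Hence N(G_m) = (4^{m+1} − 1)/3 for every m ≥ 0, by induction.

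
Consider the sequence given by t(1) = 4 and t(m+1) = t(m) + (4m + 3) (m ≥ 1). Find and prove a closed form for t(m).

Claim: t(m) = 2m^2 + m + 1.

Base case: t(1) = 4, and 2·1^2 + 1 + 1 = 4.
Assume t(j) = 2j^2 + j + 1.
Then t(j+1) = t(j) + (4j + 3) = (2j^2 + j + 1) + (4j + 3) = 2j^2 + 5j + 4,
and 2·(j+1)^2 + (j+1) + 1 = 2j^2 + 5j + 4.
Hence t(m) = 2m^2 + m + 1 for every m ≥ 1, by induction.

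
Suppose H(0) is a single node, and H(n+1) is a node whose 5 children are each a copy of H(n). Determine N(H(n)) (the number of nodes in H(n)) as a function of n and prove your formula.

Claim: N(H(n)) = (5^{n+1} − 1)/4.

Base case: N(H(0)) = 1, and (5^{0+1} − 1)/4 = 1.
Assume N(H(k)) = (5^{k+1} − 1)/4.
Then N(H(k+1)) = 1 + 5N(H(k)) = 1 + 5·(5^{k+1} − 1)/4 = 1 + (5^{k+2} − 5)/4 = (4 + 5^{k+2} − 5)/4 = (5^{k+2} − 1)/4.
By induction, N(H(n)) = (5^{n+1} − 1)/4 for all n ≥ 0.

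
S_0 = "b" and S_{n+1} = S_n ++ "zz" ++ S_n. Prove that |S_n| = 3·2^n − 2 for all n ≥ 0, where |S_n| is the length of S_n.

Base case: |S_0| = 1, and 3·2^0 − 2 = 1.
Assume |S_m| = 3·2^m − 2.
Then |S_{m+1}| = |S_m| + 2 + |S_m| = 2|S_m| + 2 = 2(3·2^m − 2) + 2 = 3·2^{m+1} − 4 + 2 = 3·2^{m+1} − 2.
Hence |S_n| = 3·2^n − 2 for every n ≥ 0, by induction.

|S_n| = 3·2^n − 2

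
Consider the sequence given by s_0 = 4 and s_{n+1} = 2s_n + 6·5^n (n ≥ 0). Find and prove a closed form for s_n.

Claim: s_n = 2·2^n + 2·5^n.

Base case: s_0 = 4, and 2·2^0 + 2·5^0 = 2 + 2 = 4.
Assume s_r = 2·2^r + 2·5^r for some r ≥ 0.
Then s_{r+1} = 2s_r + 6·5^r = 2·(2·2^r + 2·5^r) + 6·5^r = 2·2^{r+1} + 4·5^r + 6·5^r = 2·2^{r+1} + 10·5^r = 2·2^{r+1} + 2·5^{r+1}.
This completes the inductive step, so s_n = 2·2^n + 2·5^n for all n ≥ 0.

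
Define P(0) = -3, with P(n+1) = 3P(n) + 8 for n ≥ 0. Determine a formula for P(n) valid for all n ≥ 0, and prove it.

Claim: P(n) = 3^n − 4.

Base case: P(0) = -3, and 3^0 − 4 = 1 − 4 = -3.
Assume P(r) = 3^r − 4 for some r ≥ 0.
Then P(r+1) = 3P(r) + 8 = 3·(3^r − 4) + 8 = 3^{r+1} − 12 + 8 = 3^{r+1} − 4.
This completes the inductive step, so P(n) = 3^n − 4 for all n ≥ 0.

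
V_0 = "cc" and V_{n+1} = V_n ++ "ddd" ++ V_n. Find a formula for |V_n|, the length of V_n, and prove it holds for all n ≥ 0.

Claim: |V_n| = 5·2^n − 3.

Base case: |V_0| = 2, and 5·2^0 − 3 = 2.
Assume |V_k| = 5·2^k − 3.
Then |V_{k+1}| = |V_k| + 3 + |V_k| = 2|V_k| + 3 = 2(5·2^k − 3) + 3 = 5·2^{k+1} − 6 + 3 = 5·2^{k+1} − 3.
Hence |V_n| = 5·2^n − 3 for every n ≥ 0, by induction.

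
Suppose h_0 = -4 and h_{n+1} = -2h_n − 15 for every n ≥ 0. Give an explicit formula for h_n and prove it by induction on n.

Claim: h_n = (-2)^n − 5.

Base case: h_0 = -4, and (-2)^0 − 5 = 1 − 5 = -4.
Assume h_j = (-2)^j − 5 for some j ≥ 0.
Then h_{j+1} = -2h_j − 15 = -2·((-2)^j − 5) − 15 = -2·(-2)^j + 10 − 15 = (-2)^{j+1} − 5.
So the formula holds for j+1, and by induction h_n = (-2)^n − 5 for all n ≥ 0.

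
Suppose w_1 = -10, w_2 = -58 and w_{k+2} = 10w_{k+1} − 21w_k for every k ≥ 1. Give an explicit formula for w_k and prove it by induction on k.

Claim: w_k = -7^k − 3^k.

Base cases: w_1 = -10 and -7^1 − 3^1 = -10; w_2 = -58 and -7^2 − 3^2 = -58.
Assume w_j = -7^j − 3^j for all 1 ≤ j ≤ m, where m ≥ 2.
Then w_{m+1} = 10w_m − 21w_{m−1} = 10·(-7^m − 3^m) − 21·(-7^{m−1} − 3^{m−1}) = -(10·7 − 21)7^{m−1} − (10·3 − 21)3^{m−1} = -49·7^{m−1} − 9·3^{m−1} = -7^{m+1} − 3^{m+1}.
This completes the inductive step, so w_k = -7^k − 3^k for all k ≥ 1.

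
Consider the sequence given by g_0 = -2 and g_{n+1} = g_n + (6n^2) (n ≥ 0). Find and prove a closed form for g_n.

Claim: g_n = 2n^3 − 3n^2 + n − 2.

Base case: g_0 = -2, and 2·0^3 − 3·0^2 + 0 − 2 = -2.
Assume g_m = 2m^3 − 3m^2 + m − 2.
Then g_{m+1} = g_m + (6m^2) = (2m^3 − 3m^2 + m − 2) + (6m^2) = 2m^3 + 3m^2 + m − 2,
and 2·(m+1)^3 − 3·(m+1)^2 + (m+1) − 2 = 2m^3 + 3m^2 + m − 2.
Hence g_n = 2n^3 − 3n^2 + n − 2 for every n ≥ 0, by induction.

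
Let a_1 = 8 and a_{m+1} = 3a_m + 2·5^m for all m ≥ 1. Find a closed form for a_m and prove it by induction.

Claim: a_m = 3^m + 5^m.

Base case: a_1 = 8, and 3^1 + 5^1 = 3 + 5 = 8.
Assume a_r = 3^r + 5^r for some r ≥ 1.
Then a_{r+1} = 3a_r + 2·5^r = 3·(3^r + 5^r) + 2·5^r = 3^{r+1} + 3·5^r + 2·5^r = 3^{r+1} + 5·5^r = 3^{r+1} + 5^{r+1}.
This completes the inductive step, so a_m = 3^m + 5^m for all m ≥ 1.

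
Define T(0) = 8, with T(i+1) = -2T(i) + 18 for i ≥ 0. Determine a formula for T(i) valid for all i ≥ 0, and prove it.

Claim: T(i) = 2·(-2)^i + 6.

Base case: T(0) = 8, and 2·(-2)^0 + 6 = 2 + 6 = 8.
Assume T(k) = 2·(-2)^k + 6 for some k ≥ 0.
Then T(k+1) = -2T(k) + 18 = -2·(2·(-2)^k + 6) + 18 = -4·(-2)^k − 12 + 18 = 2·(-2)^{k+1} + 6.
Hence T(i) = 2·(-2)^i + 6 for every i ≥ 0, by induction.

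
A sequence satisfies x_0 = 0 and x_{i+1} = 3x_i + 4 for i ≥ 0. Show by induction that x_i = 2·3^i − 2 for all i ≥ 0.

Base case: x_0 = 0, and 2·3^0 − 2 = 2 − 2 = 0.
Assume x_r = 2·3^r − 2 for some r ≥ 0.
Then x_{r+1} = 3x_r + 4 = 3·(2·3^r − 2) + 4 = 6·3^r − 6 + 4 = 2·3^{r+1} − 2.
So the formula holds for r+1, and by induction x_i = 2·3^i − 2 for all i ≥ 0.

x_i = 2·3^i − 2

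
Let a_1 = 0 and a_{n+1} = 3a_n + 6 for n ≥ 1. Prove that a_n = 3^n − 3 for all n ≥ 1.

Base case: a_1 = 0, and 3^1 − 3 = 3 − 3 = 0.
Assume a_r = 3^r − 3 for some r ≥ 1.
Then a_{r+1} = 3a_r + 6 = 3·(3^r − 3) + 6 = 3^{r+1} − 9 + 6 = 3^{r+1} − 3.
Hence a_n = 3^n − 3 for every n ≥ 1, by induction.

a_n = 3^n − 3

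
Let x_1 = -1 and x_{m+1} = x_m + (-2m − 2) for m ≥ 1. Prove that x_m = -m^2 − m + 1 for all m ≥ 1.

Base case: x_1 = -1, and -1^2 − 1 + 1 = -1.
Assume x_j = -j^2 − j + 1.
Then x_{j+1} = x_j + (-2j − 2) = (-j^2 − j + 1) + (-2j − 2) = -j^2 − 3j − 1,
and -(j+1)^2 − (j+1) + 1 = -j^2 − 3j − 1.
This completes the inductive step, so x_m = -m^2 − m + 1 for all m ≥ 1.

x_m = -m^2 − m + 1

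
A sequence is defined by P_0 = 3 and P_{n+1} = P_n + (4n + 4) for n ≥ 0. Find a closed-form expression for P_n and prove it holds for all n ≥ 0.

Claim: P_n = 2n^2 + 2n + 3.

Base case: P_0 = 3, and 2·0^2 + 2·0 + 3 = 3.
Assume P_m = 2m^2 + 2m + 3.
Then P_{m+1} = P_m + (4m + 4) = (2m^2 + 2m + 3) + (4m + 4) = 2m^2 + 6m + 7,
and 2·(m+1)^2 + 2·(m+1) + 3 = 2m^2 + 6m + 7.
This completes the inductive step, so P_n = 2n^2 + 2n + 3 for all n ≥ 0.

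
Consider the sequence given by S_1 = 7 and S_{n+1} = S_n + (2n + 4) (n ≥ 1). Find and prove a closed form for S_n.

Claim: S_n = n^2 + 3n + 3.

Base case: S_1 = 7, and 1^2 + 3·1 + 3 = 7.
Assume S_r = r^2 + 3r + 3.
Then S_{r+1} = S_r + (2r + 4) = (r^2 + 3r + 3) + (2r + 4) = r^2 + 5r + 7,
and (r+1)^2 + 3·(r+1) + 3 = r^2 + 5r + 7.
By induction, S_n = n^2 + 3n + 3 for all n ≥ 1.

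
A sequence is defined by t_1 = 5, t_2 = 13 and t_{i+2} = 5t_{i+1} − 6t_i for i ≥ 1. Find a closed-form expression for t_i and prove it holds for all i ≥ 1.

Claim: t_i = 3^i + 2^i.

Base cases: t_1 = 5 and 3^1 + 2^1 = 5; t_2 = 13 and 3^2 + 2^2 = 13.
Assume t_j = 3^j + 2^j for all 1 ≤ j ≤ r, where r ≥ 2.
Then t_{r+1} = 5t_r − 6t_{r−1} = 5·(3^r + 2^r) − 6·(3^{r−1} + 2^{r−1}) = (5·3 − 6)3^{r−1} + (5·2 − 6)2^{r−1} = 9·3^{r−1} + 4·2^{r−1} = 3^{r+1} + 2^{r+1}.
So the formula holds for r+1, and by strong induction t_i = 3^i + 2^i for all i ≥ 1.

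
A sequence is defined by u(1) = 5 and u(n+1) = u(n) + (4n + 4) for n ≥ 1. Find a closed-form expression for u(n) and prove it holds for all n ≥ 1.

Claim: u(n) = 2n^2 + 2n + 1.

Base case: u(1) = 5, and 2·1^2 + 2·1 + 1 = 5.
Assume u(m) = 2m^2 + 2m + 1.
Then u(m+1) = u(m) + (4m + 4) = (2m^2 + 2m + 1) + (4m + 4) = 2m^2 + 6m + 5,
and 2·(m+1)^2 + 2·(m+1) + 1 = 2m^2 + 6m + 5.
Hence u(n) = 2n^2 + 2n + 1 for every n ≥ 1, by induction.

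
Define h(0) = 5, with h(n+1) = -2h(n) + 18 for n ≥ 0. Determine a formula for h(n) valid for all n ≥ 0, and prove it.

Claim: h(n) = -(-2)^n + 6.

Base case: h(0) = 5, and -(-2)^0 + 6 = -1 + 6 = 5.
Assume h(j) = -(-2)^j + 6 for some j ≥ 0.
Then h(j+1) = -2h(j) + 18 = -2·(-(-2)^j + 6) + 18 = 2·(-2)^j − 12 + 18 = -(-2)^{j+1} + 6.
Hence h(n) = -(-2)^n + 6 for every n ≥ 0, by induction.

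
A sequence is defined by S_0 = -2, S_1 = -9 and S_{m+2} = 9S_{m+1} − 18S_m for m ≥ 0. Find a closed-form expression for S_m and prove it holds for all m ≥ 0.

Claim: S_m = -3^m − 6^m.

Base cases: S_0 = -2 and -3^0 − 6^0 = -2; S_1 = -9 and -3^1 − 6^1 = -9.
Assume S_i = -3^i − 6^i for all 0 ≤ i ≤ j, where j ≥ 1.
Then S_{j+1} = 9S_j − 18S_{j−1} = 9·(-3^j − 6^j) − 18·(-3^{j−1} − 6^{j−1}) = -(9·3 − 18)3^{j−1} − (9·6 − 18)6^{j−1} = -9·3^{j−1} − 36·6^{j−1} = -3^{j+1} − 6^{j+1}.
This completes the inductive step, so S_m = -3^m − 6^m for all m ≥ 0.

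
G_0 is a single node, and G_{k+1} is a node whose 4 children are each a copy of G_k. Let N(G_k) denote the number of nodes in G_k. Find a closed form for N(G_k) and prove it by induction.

Claim: N(G_k) = (4^{k+1} − 1)/3.

Base case: N(G_0) = 1, and (4^{0+1} − 1)/3 = 1.
Assume N(G_r) = (4^{r+1} − 1)/3.
Then N(G_{r+1}) = 1 + 4N(G_r) = 1 + 4·(4^{r+1} − 1)/3 = 1 + (4^{r+2} − 4)/3 = (3 + 4^{r+2} − 4)/3 = (4^{r+2} − 1)/3.
Hence N(G_k) = (4^{k+1} − 1)/3 for every k ≥ 0, by induction.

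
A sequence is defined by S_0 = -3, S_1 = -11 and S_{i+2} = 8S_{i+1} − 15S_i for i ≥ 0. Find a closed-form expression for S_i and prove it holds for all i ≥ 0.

Claim: S_i = -5^i − 2·3^i.

Base cases: S_0 = -3 and -5^0 − 2·3^0 = -3; S_1 = -11 and -5^1 − 2·3^1 = -11.
Assume S_t = -5^t − 2·3^t for all 0 ≤ t ≤ j, where j ≥ 1.
Then S_{j+1} = 8S_j − 15S_{j−1} = 8·(-5^j − 2·3^j) − 15·(-5^{j−1} − 2·3^{j−1}) = -(8·5 − 15)5^{j−1} − 2·(8·3 − 15)3^{j−1} = -25·5^{j−1} − 18·3^{j−1} = -5^{j+1} − 2·3^{j+1}.
This completes the inductive step, so S_i = -5^i − 2·3^i for all i ≥ 0.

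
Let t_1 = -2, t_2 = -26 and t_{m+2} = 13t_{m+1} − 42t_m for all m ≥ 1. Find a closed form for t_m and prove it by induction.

Claim: t_m = 2·6^m − 2·7^m.

Base cases: t_1 = -2 and 2·6^1 − 2·7^1 = -2; t_2 = -26 and 2·6^2 − 2·7^2 = -26.
Assume t_j = 2·6^j − 2·7^j for all 1 ≤ j ≤ k, where k ≥ 2.
Then t_{k+1} = 13t_k − 42t_{k−1} = 13·(2·6^k − 2·7^k) − 42·(2·6^{k−1} − 2·7^{k−1}) = 2·(13·6 − 42)6^{k−1} − 2·(13·7 − 42)7^{k−1} = 72·6^{k−1} − 98·7^{k−1} = 2·6^{k+1} − 2·7^{k+1}.
So the formula holds for k+1, and by strong induction t_m = 2·6^m − 2·7^m for all m ≥ 1.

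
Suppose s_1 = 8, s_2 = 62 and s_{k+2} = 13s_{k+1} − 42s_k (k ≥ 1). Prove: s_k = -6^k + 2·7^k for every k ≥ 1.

Base cases: s_1 = 8 and -6^1 + 2·7^1 = 8; s_2 = 62 and -6^2 + 2·7^2 = 62.
Assume s_i = -6^i + 2·7^i for all 1 ≤ i ≤ j, where j ≥ 2.
Then s_{j+1} = 13s_j − 42s_{j−1} = 13·(-6^j + 2·7^j) − 42·(-6^{j−1} + 2·7^{j−1}) = -(13·6 − 42)6^{j−1} + 2·(13·7 − 42)7^{j−1} = -36·6^{j−1} + 98·7^{j−1} = -6^{j+1} + 2·7^{j+1}.
Hence s_k = -6^k + 2·7^k for every k ≥ 1, by strong induction.

s_k = -6^k + 2·7^k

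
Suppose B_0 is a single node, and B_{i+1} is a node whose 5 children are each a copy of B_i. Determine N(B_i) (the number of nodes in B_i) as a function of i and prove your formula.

Claim: N(B_i) = (5^{i+1} − 1)/4.

Base case: N(B_0) = 1, and (5^{0+1} − 1)/4 = 1.
Assume N(B_j) = (5^{j+1} − 1)/4.
Then N(B_{j+1}) = 1 + 5N(B_j) = 1 + 5·(5^{j+1} − 1)/4 = 1 + (5^{j+2} − 5)/4 = (4 + 5^{j+2} − 5)/4 = (5^{j+2} − 1)/4.
By induction, N(B_i) = (5^{i+1} − 1)/4 for all i ≥ 0.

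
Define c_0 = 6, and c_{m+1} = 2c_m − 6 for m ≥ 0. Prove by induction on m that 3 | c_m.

Base case: c_0 = 6 = 3·2, so 3 | c_0.
Assume 3 | c_k, so c_k = 3t for some integer t.
Then c_{k+1} = 2c_k − 6 = 2·(3t) − 6 = 3(2t − 2), so 3 | c_{k+1}.
By induction, 3 | c_m for all m ≥ 0.

3 | c_m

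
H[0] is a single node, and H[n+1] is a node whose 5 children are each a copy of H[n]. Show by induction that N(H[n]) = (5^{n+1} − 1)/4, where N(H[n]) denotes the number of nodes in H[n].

Base case: N(H[0]) = 1, and (5^{0+1} − 1)/4 = 1.
Assume N(H[j]) = (5^{j+1} − 1)/4.
Then N(H[j+1]) = 1 + 5N(H[j]) = 1 + 5·(5^{j+1} − 1)/4 = 1 + (5^{j+2} − 5)/4 = (4 + 5^{j+2} − 5)/4 = (5^{j+2} − 1)/4.
By induction, N(H[n]) = (5^{n+1} − 1)/4 for all n ≥ 0.

N(H[n]) = (5^{n+1} − 1)/4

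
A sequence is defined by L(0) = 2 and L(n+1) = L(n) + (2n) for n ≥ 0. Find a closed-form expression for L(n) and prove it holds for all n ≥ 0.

Claim: L(n) = n^2 − n + 2.

Base case: L(0) = 2, and 0^2 − 0 + 2 = 2.
Assume L(j) = j^2 − j + 2.
Then L(j+1) = L(j) + (2j) = (j^2 − j + 2) + (2j) = j^2 + j + 2,
and (j+1)^2 − (j+1) + 2 = j^2 + j + 2.
This completes the inductive step, so L(n) = n^2 − n + 2 for all n ≥ 0.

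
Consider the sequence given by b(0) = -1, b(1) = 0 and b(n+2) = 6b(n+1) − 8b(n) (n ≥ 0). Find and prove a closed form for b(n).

Claim: b(n) = 4^n − 2·2^n.

Base cases: b(0) = -1 and 4^0 − 2·2^0 = -1; b(1) = 0 and 4^1 − 2·2^1 = 0.
Assume b(j) = 4^j − 2·2^j for all 0 ≤ j ≤ m, where m ≥ 1.
Then b(m+1) = 6b(m) − 8b(m−1) = 6·(4^m − 2·2^m) − 8·(4^{m−1} − 2·2^{m−1}) = (6·4 − 8)4^{m−1} − 2·(6·2 − 8)2^{m−1} = 16·4^{m−1} − 8·2^{m−1} = 4^{m+1} − 2·2^{m+1}.
So the formula holds for m+1, and by strong induction b(n) = 4^n − 2·2^n for all n ≥ 0.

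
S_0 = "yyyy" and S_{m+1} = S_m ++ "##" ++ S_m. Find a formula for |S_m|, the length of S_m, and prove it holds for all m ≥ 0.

Claim: |S_m| = 6·2^m − 2.

Base case: |S_0| = 4, and 6·2^0 − 2 = 4.
Assume |S_k| = 6·2^k − 2.
Then |S_{k+1}| = |S_k| + 2 + |S_k| = 2|S_k| + 2 = 2(6·2^k − 2) + 2 = 6·2^{k+1} − 4 + 2 = 6·2^{k+1} − 2.
So the formula holds for k+1, and by induction |S_m| = 6·2^m − 2 for all m ≥ 0.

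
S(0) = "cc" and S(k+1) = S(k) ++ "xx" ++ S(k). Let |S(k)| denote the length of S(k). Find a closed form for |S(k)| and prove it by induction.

Claim: |S(k)| = 2^{k+2} − 2.

Base case: |S(0)| = 2, and 2^{0+2} − 2 = 2.
Assume |S(r)| = 2^{r+2} − 2.
Then |S(r+1)| = |S(r)| + 2 + |S(r)| = 2|S(r)| + 2 = 2(2^{r+2} − 2) + 2 = 2^{r+3} − 4 + 2 = 2^{r+3} − 2.
By induction, |S(k)| = 2^{k+2} − 2 for all k ≥ 0.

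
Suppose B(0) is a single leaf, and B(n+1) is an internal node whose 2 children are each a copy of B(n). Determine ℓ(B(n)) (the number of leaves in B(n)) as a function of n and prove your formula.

Claim: ℓ(B(n)) = 2^n.

Base case: ℓ(B(0)) = 1, and 2^0 = 1.
Assume ℓ(B(m)) = 2^m.
Then ℓ(B(m+1)) = 2·ℓ(B(m)) = 2·2^m = 2^{m+1}.
Hence ℓ(B(n)) = 2^n for every n ≥ 0, by induction.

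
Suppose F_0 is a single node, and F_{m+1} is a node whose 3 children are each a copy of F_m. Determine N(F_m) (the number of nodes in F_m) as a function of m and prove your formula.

Claim: N(F_m) = (3^{m+1} − 1)/2.

Base case: N(F_0) = 1, and (3^{0+1} − 1)/2 = 1.
Assume N(F_j) = (3^{j+1} − 1)/2.
Then N(F_{j+1}) = 1 + 3N(F_j) = 1 + 3·(3^{j+1} − 1)/2 = 1 + (3^{j+2} − 3)/2 = (2 + 3^{j+2} − 3)/2 = (3^{j+2} − 1)/2.
By induction, N(F_m) = (3^{m+1} − 1)/2 for all m ≥ 0.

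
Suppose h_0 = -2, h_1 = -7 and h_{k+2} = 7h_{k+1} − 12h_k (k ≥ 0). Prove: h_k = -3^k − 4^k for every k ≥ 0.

Base cases: h_0 = -2 and -3^0 − 4^0 = -2; h_1 = -7 and -3^1 − 4^1 = -7.
Assume h_i = -3^i − 4^i for all 0 ≤ i ≤ j, where j ≥ 1.
Then h_{j+1} = 7h_j − 12h_{j−1} = 7·(-3^j − 4^j) − 12·(-3^{j−1} − 4^{j−1}) = -(7·3 − 12)3^{j−1} − (7·4 − 12)4^{j−1} = -9·3^{j−1} − 16·4^{j−1} = -3^{j+1} − 4^{j+1}.
Hence h_k = -3^k − 4^k for every k ≥ 0, by strong induction.

h_k = -3^k − 4^k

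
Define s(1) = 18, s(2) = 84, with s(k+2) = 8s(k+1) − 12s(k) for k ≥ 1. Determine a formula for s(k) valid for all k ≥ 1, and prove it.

Claim: s(k) = 3·2^k + 2·6^k.

Base cases: s(1) = 18 and 3·2^1 + 2·6^1 = 18; s(2) = 84 and 3·2^2 + 2·6^2 = 84.
Assume s(i) = 3·2^i + 2·6^i for all 1 ≤ i ≤ j, where j ≥ 2.
Then s(j+1) = 8s(j) − 12s(j−1) = 8·(3·2^j + 2·6^j) − 12·(3·2^{j−1} + 2·6^{j−1}) = 3·(8·2 − 12)2^{j−1} + 2·(8·6 − 12)6^{j−1} = 12·2^{j−1} + 72·6^{j−1} = 3·2^{j+1} + 2·6^{j+1}.
By strong induction, s(k) = 3·2^k + 2·6^k for all k ≥ 1.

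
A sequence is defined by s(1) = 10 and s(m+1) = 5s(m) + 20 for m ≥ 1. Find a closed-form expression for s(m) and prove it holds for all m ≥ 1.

Claim: s(m) = 3·5^m − 5.

Base case: s(1) = 10, and 3·5^1 − 5 = 15 − 5 = 10.
Assume s(j) = 3·5^j − 5 for some j ≥ 1.
Then s(j+1) = 5s(j) + 20 = 5·(3·5^j − 5) + 20 = 15·5^j − 25 + 20 = 3·5^{j+1} − 5.
Hence s(m) = 3·5^m − 5 for every m ≥ 1, by induction.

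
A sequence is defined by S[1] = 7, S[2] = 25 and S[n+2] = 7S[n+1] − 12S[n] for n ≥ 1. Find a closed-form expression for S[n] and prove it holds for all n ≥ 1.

Claim: S[n] = 3^n + 4^n.

Base cases: S[1] = 7 and 3^1 + 4^1 = 7; S[2] = 25 and 3^2 + 4^2 = 25.
Assume S[j] = 3^j + 4^j for all 1 ≤ j ≤ m, where m ≥ 2.
Then S[m+1] = 7S[m] − 12S[m−1] = 7·(3^m + 4^m) − 12·(3^{m−1} + 4^{m−1}) = (7·3 − 12)3^{m−1} + (7·4 − 12)4^{m−1} = 9·3^{m−1} + 16·4^{m−1} = 3^{m+1} + 4^{m+1}.
So the formula holds for m+1, and by strong induction S[n] = 3^n + 4^n for all n ≥ 1.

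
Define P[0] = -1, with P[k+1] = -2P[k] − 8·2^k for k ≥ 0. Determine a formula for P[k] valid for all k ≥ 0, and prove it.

Claim: P[k] = (-2)^k − 2·2^k.

Base case: P[0] = -1, and (-2)^0 − 2·2^0 = 1 − 2 = -1.
Assume P[r] = (-2)^r − 2·2^r for some r ≥ 0.
Then P[r+1] = -2P[r] − 8·2^r = -2·((-2)^r − 2·2^r) − 8·2^r = (-2)^{r+1} + 4·2^r − 8·2^r = (-2)^{r+1} − 4·2^r = (-2)^{r+1} − 2·2^{r+1}.
By induction, P[k] = (-2)^k − 2·2^k for all k ≥ 0.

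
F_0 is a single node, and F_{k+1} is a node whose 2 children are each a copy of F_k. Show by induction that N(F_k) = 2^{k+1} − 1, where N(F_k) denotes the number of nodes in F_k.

Base case: N(F_0) = 1, and 2^{0+1} − 1 = 1.
Assume N(F_m) = 2^{m+1} − 1.
Then N(F_{m+1}) = 1 + 2N(F_m) = 1 + 2(2^{m+1} − 1) = 2^{m+2} − 2 + 1 = 2^{m+2} − 1.
So the formula holds for m+1, and by induction N(F_k) = 2^{k+1} − 1 for all k ≥ 0.

N(F_k) = 2^{k+1} − 1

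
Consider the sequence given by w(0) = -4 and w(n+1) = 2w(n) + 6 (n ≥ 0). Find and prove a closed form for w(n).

Claim: w(n) = 2^{n+1} − 6.

Base case: w(0) = -4, and 2^{0+1} − 6 = 2 − 6 = -4.
Assume w(k) = 2^{k+1} − 6 for some k ≥ 0.
Then w(k+1) = 2w(k) + 6 = 2·(2^{k+1} − 6) + 6 = 2^{k+2} − 12 + 6 = 2^{k+2} − 6.
So the formula holds for k+1, and by induction w(n) = 2^{n+1} − 6 for all n ≥ 0.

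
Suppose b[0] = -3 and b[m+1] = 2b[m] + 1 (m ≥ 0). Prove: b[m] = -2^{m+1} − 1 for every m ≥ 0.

Base case: b[0] = -3, and -2^{0+1} − 1 = -2 − 1 = -3.
Assume b[j] = -2^{j+1} − 1 for some j ≥ 0.
Then b[j+1] = 2b[j] + 1 = 2·(-2^{j+1} − 1) + 1 = -2^{j+2} − 2 + 1 = -2^{j+2} − 1.
This completes the inductive step, so b[m] = -2^{m+1} − 1 for all m ≥ 0.

b[m] = -2^{m+1} − 1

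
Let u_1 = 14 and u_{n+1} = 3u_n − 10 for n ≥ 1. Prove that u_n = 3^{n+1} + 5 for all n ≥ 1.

Base case: u_1 = 14, and 3^{1+1} + 5 = 9 + 5 = 14.
Assume u_r = 3^{r+1} + 5 for some r ≥ 1.
Then u_{r+1} = 3u_r − 10 = 3·(3^{r+1} + 5) − 10 = 3^{r+2} + 15 − 10 = 3^{r+2} + 5.
By induction, u_n = 3^{n+1} + 5 for all n ≥ 1.

u_n = 3^{n+1} + 5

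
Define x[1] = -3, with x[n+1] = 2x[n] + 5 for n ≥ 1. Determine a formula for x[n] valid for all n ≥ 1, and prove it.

Claim: x[n] = 2^n − 5.

Base case: x[1] = -3, and 2^1 − 5 = 2 − 5 = -3.
Assume x[r] = 2^r − 5 for some r ≥ 1.
Then x[r+1] = 2x[r] + 5 = 2·(2^r − 5) + 5 = 2^{r+1} − 10 + 5 = 2^{r+1} − 5.
So the formula holds for r+1, and by induction x[n] = 2^n − 5 for all n ≥ 1.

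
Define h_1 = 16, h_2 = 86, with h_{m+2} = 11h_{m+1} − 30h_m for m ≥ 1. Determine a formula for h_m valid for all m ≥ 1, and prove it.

Claim: h_m = 6^m + 2·5^m.

Base cases: h_1 = 16 and 6^1 + 2·5^1 = 16; h_2 = 86 and 6^2 + 2·5^2 = 86.
Assume h_j = 6^j + 2·5^j for all 1 ≤ j ≤ k, where k ≥ 2.
Then h_{k+1} = 11h_k − 30h_{k−1} = 11·(6^k + 2·5^k) − 30·(6^{k−1} + 2·5^{k−1}) = (11·6 − 30)6^{k−1} + 2·(11·5 − 30)5^{k−1} = 36·6^{k−1} + 50·5^{k−1} = 6^{k+1} + 2·5^{k+1}.
By strong induction, h_m = 6^m + 2·5^m for all m ≥ 1.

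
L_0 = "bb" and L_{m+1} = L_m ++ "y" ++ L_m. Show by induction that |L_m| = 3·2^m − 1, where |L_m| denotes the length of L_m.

Base case: |L_0| = 2, and 3·2^0 − 1 = 2.
Assume |L_k| = 3·2^k − 1.
Then |L_{k+1}| = |L_k| + 1 + |L_k| = 2|L_k| + 1 = 2(3·2^k − 1) + 1 = 3·2^{k+1} − 2 + 1 = 3·2^{k+1} − 1.
Hence |L_m| = 3·2^m − 1 for every m ≥ 0, by induction.

|L_m| = 3·2^m − 1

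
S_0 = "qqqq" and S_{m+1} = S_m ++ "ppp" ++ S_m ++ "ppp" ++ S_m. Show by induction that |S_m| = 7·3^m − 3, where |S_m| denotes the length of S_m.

Base case: |S_0| = 4, and 7·3^0 − 3 = 4.
Assume |S_r| = 7·3^r − 3.
Then |S_{r+1}| = 3|S_r| + 6 = 3(7·3^r − 3) + 6 = 7·3^{r+1} − 9 + 6 = 7·3^{r+1} − 3.
This completes the inductive step, so |S_m| = 7·3^m − 3 for all m ≥ 0.

|S_m| = 7·3^m − 3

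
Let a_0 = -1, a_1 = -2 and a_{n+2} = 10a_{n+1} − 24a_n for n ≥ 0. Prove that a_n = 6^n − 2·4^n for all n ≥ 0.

Base cases: a_0 = -1 and 6^0 − 2·4^0 = -1; a_1 = -2 and 6^1 − 2·4^1 = -2.
Assume a_j = 6^j − 2·4^j for all 0 ≤ j ≤ r, where r ≥ 1.
Then a_{r+1} = 10a_r − 24a_{r−1} = 10·(6^r − 2·4^r) − 24·(6^{r−1} − 2·4^{r−1}) = (10·6 − 24)6^{r−1} − 2·(10·4 − 24)4^{r−1} = 36·6^{r−1} − 32·4^{r−1} = 6^{r+1} − 2·4^{r+1}.
This completes the inductive step, so a_n = 6^n − 2·4^n for all n ≥ 0.

a_n = 6^n − 2·4^n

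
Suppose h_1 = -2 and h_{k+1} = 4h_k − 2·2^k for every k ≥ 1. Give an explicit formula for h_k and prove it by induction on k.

Claim: h_k = -4^k + 2^k.

Base case: h_1 = -2, and -4^1 + 2^1 = -4 + 2 = -2.
Assume h_r = -4^r + 2^r for some r ≥ 1.
Then h_{r+1} = 4h_r − 2·2^r = 4·(-4^r + 2^r) − 2·2^r = -4^{r+1} + 4·2^r − 2·2^r = -4^{r+1} + 2·2^r = -4^{r+1} + 2^{r+1}.
This completes the inductive step, so h_k = -4^k + 2^k for all k ≥ 1.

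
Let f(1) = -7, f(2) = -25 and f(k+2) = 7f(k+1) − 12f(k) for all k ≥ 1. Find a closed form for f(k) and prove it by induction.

Claim: f(k) = -4^k − 3^k.

Base cases: f(1) = -7 and -4^1 − 3^1 = -7; f(2) = -25 and -4^2 − 3^2 = -25.
Assume f(j) = -4^j − 3^j for all 1 ≤ j ≤ r, where r ≥ 2.
Then f(r+1) = 7f(r) − 12f(r−1) = 7·(-4^r − 3^r) − 12·(-4^{r−1} − 3^{r−1}) = -(7·4 − 12)4^{r−1} − (7·3 − 12)3^{r−1} = -16·4^{r−1} − 9·3^{r−1} = -4^{r+1} − 3^{r+1}.
Hence f(k) = -4^k − 3^k for every k ≥ 1, by strong induction.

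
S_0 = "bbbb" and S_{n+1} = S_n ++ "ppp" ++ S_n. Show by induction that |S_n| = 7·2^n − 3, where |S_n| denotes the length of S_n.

Base case: |S_0| = 4, and 7·2^0 − 3 = 4.
Assume |S_k| = 7·2^k − 3.
Then |S_{k+1}| = |S_k| + 3 + |S_k| = 2|S_k| + 3 = 2(7·2^k − 3) + 3 = 7·2^{k+1} − 6 + 3 = 7·2^{k+1} − 3.
Hence |S_n| = 7·2^n − 3 for every n ≥ 0, by induction.

|S_n| = 7·2^n − 3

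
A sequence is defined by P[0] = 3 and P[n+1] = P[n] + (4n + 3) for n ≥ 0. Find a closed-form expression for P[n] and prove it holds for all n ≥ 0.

Claim: P[n] = 2n^2 + n + 3.

Base case: P[0] = 3, and 2·0^2 + 0 + 3 = 3.
Assume P[k] = 2k^2 + k + 3.
Then P[k+1] = P[k] + (4k + 3) = (2k^2 + k + 3) + (4k + 3) = 2k^2 + 5k + 6,
and 2·(k+1)^2 + (k+1) + 3 = 2k^2 + 5k + 6.
Hence P[n] = 2n^2 + n + 3 for every n ≥ 0, by induction.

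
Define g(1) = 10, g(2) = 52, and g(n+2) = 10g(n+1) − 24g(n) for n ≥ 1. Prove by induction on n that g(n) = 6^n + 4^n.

Base cases: g(1) = 10 and 6^1 + 4^1 = 10; g(2) = 52 and 6^2 + 4^2 = 52.
Assume g(i) = 6^i + 4^i for all 1 ≤ i ≤ j, where j ≥ 2.
Then g(j+1) = 10g(j) − 24g(j−1) = 10·(6^j + 4^j) − 24·(6^{j−1} + 4^{j−1}) = (10·6 − 24)6^{j−1} + (10·4 − 24)4^{j−1} = 36·6^{j−1} + 16·4^{j−1} = 6^{j+1} + 4^{j+1}.
By strong induction, g(n) = 6^n + 4^n for all n ≥ 1.

g(n) = 6^n + 4^n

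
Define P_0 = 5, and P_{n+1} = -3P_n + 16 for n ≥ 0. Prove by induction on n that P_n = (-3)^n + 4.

Base case: P_0 = 5, and (-3)^0 + 4 = 1 + 4 = 5.
Assume P_j = (-3)^j + 4 for some j ≥ 0.
Then P_{j+1} = -3P_j + 16 = -3·((-3)^j + 4) + 16 = -3·(-3)^j − 12 + 16 = (-3)^{j+1} + 4.
So the formula holds for j+1, and by induction P_n = (-3)^n + 4 for all n ≥ 0.

P_n = (-3)^n + 4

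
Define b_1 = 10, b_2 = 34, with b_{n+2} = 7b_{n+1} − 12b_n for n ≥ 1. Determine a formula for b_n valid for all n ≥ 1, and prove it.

Claim: b_n = 4^n + 2·3^n.

Base cases: b_1 = 10 and 4^1 + 2·3^1 = 10; b_2 = 34 and 4^2 + 2·3^2 = 34.
Assume b_j = 4^j + 2·3^j for all 1 ≤ j ≤ r, where r ≥ 2.
Then b_{r+1} = 7b_r − 12b_{r−1} = 7·(4^r + 2·3^r) − 12·(4^{r−1} + 2·3^{r−1}) = (7·4 − 12)4^{r−1} + 2·(7·3 − 12)3^{r−1} = 16·4^{r−1} + 18·3^{r−1} = 4^{r+1} + 2·3^{r+1}.
Hence b_n = 4^n + 2·3^n for every n ≥ 1, by strong induction.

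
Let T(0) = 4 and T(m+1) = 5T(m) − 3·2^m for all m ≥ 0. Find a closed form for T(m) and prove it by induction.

Claim: T(m) = 3·5^m + 2^m.

Base case: T(0) = 4, and 3·5^0 + 2^0 = 3 + 1 = 4.
Assume T(r) = 3·5^r + 2^r for some r ≥ 0.
Then T(r+1) = 5T(r) − 3·2^r = 5·(3·5^r + 2^r) − 3·2^r = 3·5^{r+1} + 5·2^r − 3·2^r = 3·5^{r+1} + 2·2^r = 3·5^{r+1} + 2^{r+1}.
This completes the inductive step, so T(m) = 3·5^m + 2^m for all m ≥ 0.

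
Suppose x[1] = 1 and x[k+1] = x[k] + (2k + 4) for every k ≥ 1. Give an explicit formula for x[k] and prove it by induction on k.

Claim: x[k] = k^2 + 3k − 3.

Base case: x[1] = 1, and 1^2 + 3·1 − 3 = 1.
Assume x[m] = m^2 + 3m − 3.
Then x[m+1] = x[m] + (2m + 4) = (m^2 + 3m − 3) + (2m + 4) = m^2 + 5m + 1,
and (m+1)^2 + 3·(m+1) − 3 = m^2 + 5m + 1.
Hence x[k] = k^2 + 3k − 3 for every k ≥ 1, by induction.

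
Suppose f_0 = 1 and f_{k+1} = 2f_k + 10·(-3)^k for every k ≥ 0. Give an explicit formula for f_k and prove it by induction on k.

Claim: f_k = 3·2^k − 2·(-3)^k.

Base case: f_0 = 1, and 3·2^0 − 2·(-3)^0 = 3 − 2 = 1.
Assume f_r = 3·2^r − 2·(-3)^r for some r ≥ 0.
Then f_{r+1} = 2f_r + 10·(-3)^r = 2·(3·2^r − 2·(-3)^r) + 10·(-3)^r = 3·2^{r+1} − 4·(-3)^r + 10·(-3)^r = 3·2^{r+1} + 6·(-3)^r = 3·2^{r+1} − 2·(-3)^{r+1}.
This completes the inductive step, so f_k = 3·2^k − 2·(-3)^k for all k ≥ 0.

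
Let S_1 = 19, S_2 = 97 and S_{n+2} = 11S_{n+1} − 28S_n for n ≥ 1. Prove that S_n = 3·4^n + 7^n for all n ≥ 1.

Base cases: S_1 = 19 and 3·4^1 + 7^1 = 19; S_2 = 97 and 3·4^2 + 7^2 = 97.
Assume S_i = 3·4^i + 7^i for all 1 ≤ i ≤ j, where j ≥ 2.
Then S_{j+1} = 11S_j − 28S_{j−1} = 11·(3·4^j + 7^j) − 28·(3·4^{j−1} + 7^{j−1}) = 3·(11·4 − 28)4^{j−1} + (11·7 − 28)7^{j−1} = 48·4^{j−1} + 49·7^{j−1} = 3·4^{j+1} + 7^{j+1}.
Hence S_n = 3·4^n + 7^n for every n ≥ 1, by strong induction.

S_n = 3·4^n + 7^n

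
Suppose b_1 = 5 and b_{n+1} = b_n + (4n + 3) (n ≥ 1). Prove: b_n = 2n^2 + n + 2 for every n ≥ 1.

Base case: b_1 = 5, and 2·1^2 + 1 + 2 = 5.
Assume b_r = 2r^2 + r + 2.
Then b_{r+1} = b_r + (4r + 3) = (2r^2 + r + 2) + (4r + 3) = 2r^2 + 5r + 5,
and 2·(r+1)^2 + (r+1) + 2 = 2r^2 + 5r + 5.
This completes the inductive step, so b_n = 2n^2 + n + 2 for all n ≥ 1.

b_n = 2n^2 + n + 2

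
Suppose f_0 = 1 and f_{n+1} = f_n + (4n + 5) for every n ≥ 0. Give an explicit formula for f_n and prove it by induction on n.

Claim: f_n = 2n^2 + 3n + 1.

Base case: f_0 = 1, and 2·0^2 + 3·0 + 1 = 1.
Assume f_r = 2r^2 + 3r + 1.
Then f_{r+1} = f_r + (4r + 5) = (2r^2 + 3r + 1) + (4r + 5) = 2r^2 + 7r + 6,
and 2·(r+1)^2 + 3·(r+1) + 1 = 2r^2 + 7r + 6.
Hence f_n = 2n^2 + 3n + 1 for every n ≥ 0, by induction.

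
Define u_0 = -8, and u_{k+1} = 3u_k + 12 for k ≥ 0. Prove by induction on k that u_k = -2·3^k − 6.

Base case: u_0 = -8, and -2·3^0 − 6 = -2 − 6 = -8.
Assume u_j = -2·3^j − 6 for some j ≥ 0.
Then u_{j+1} = 3u_j + 12 = 3·(-2·3^j − 6) + 12 = -6·3^j − 18 + 12 = -2·3^{j+1} − 6.
By induction, u_k = -2·3^k − 6 for all k ≥ 0.

u_k = -2·3^k − 6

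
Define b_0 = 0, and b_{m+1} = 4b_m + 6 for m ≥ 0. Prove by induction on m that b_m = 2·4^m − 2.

Base case: b_0 = 0, and 2·4^0 − 2 = 2 − 2 = 0.
Assume b_k = 2·4^k − 2 for some k ≥ 0.
Then b_{k+1} = 4b_k + 6 = 4·(2·4^k − 2) + 6 = 8·4^k − 8 + 6 = 2·4^{k+1} − 2.
So the formula holds for k+1, and by induction b_m = 2·4^m − 2 for all m ≥ 0.

b_m = 2·4^m − 2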